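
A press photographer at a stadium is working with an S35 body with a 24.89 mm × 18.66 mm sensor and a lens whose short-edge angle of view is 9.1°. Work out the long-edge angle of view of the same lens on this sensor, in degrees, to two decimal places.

12.12°

From the short-edge AOV: f = 18.66 / (2·tan(4.55°)) = 18.66 / 0.15916 ≈ 117.2408 mm.
Long-edge AOV = 2·arctan(24.89 / (2 × 117.2408)) = 2·arctan(0.10615) ≈ 12.1184°.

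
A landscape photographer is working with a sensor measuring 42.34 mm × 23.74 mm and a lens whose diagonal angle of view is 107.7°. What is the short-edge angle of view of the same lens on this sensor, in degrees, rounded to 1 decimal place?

Sensor diagonal = √(42.34² + 23.74²) = √2356.2632 ≈ 48.5414 mm.
From the diagonal AOV: f = 48.5414 / (2·tan(53.85°)) = 48.5414 / 2.73766 ≈ 17.7309 mm.
Short-edge AOV = 2·arctan(23.74 / (2 × 17.7309)) = 2·arctan(0.66945) ≈ 67.6007°.

67.6°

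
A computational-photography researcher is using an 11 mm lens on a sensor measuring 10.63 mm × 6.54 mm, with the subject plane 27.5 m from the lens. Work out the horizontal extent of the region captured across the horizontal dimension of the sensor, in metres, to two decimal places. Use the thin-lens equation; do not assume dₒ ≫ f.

26.56 m

dₒ: 27.5 m = 27500 mm.
Similar triangles through the lens centre give W/dₒ = w/dᵢ; with 1/f = 1/dₒ + 1/dᵢ this gives W = w·(dₒ − f)/f.
W = 10.63 mm × (27500 − 11) / 11 = 10.63 × 2499.0000 ≈ 26564.370 mm = 26.5644 m.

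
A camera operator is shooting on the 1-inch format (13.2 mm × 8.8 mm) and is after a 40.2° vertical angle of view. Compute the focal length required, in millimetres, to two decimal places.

From α = 2·arctan(h/2f) we get f = h / (2·tan(α/2)).
With h = 8.8 mm and α/2 = 20.1°, tan(α/2) ≈ 0.36595, so f ≈ 8.8 / 0.73190 ≈ 12.0236 mm.

12.02 mm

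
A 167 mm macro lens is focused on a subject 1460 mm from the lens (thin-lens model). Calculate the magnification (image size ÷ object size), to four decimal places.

0.1292×

Thin lens: 1/f = 1/dₒ + 1/dᵢ → 1/dᵢ = 1/167 − 1/1460 = 0.0053031 mm⁻¹, so dᵢ ≈ 188.5692 mm.
Magnification m = dᵢ/dₒ = 188.5692/1460 ≈ 0.12916.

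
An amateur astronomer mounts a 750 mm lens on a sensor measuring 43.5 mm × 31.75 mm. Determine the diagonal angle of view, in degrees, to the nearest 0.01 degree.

Sensor diagonal = √(43.5² + 31.75²) = √2900.3125 ≈ 53.8545 mm.
Angle of view α = 2·arctan(d/2f) with d = 53.8545 mm and f = 750 mm.
d/2f = 0.03590; arctan(0.03590) ≈ 2.0562°, so α ≈ 4.1124°.

4.11°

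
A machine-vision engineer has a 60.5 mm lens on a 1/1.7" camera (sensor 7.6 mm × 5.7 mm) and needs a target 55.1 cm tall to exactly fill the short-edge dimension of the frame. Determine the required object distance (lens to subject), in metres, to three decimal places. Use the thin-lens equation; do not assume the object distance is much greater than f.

5.909 m

W: 55.1 cm = 551 mm.
Magnification m = h/W = dᵢ/dₒ; combined with 1/f = 1/dₒ + 1/dᵢ this gives dₒ = f·(1 + W/h).
dₒ = 60.5 mm × (1 + 551/5.7) = 60.5 × 97.6667 ≈ 5908.833 mm = 5.90883 m.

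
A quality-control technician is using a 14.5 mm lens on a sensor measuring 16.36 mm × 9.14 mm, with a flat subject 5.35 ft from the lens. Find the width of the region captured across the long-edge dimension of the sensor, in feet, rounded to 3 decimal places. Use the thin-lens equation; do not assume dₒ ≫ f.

5.983 ft

dₒ: 5.35 ft × 304.8 mm/ft = 1630.68 mm.
Similar triangles through the lens centre give W/dₒ = w/dᵢ; with 1/f = 1/dₒ + 1/dᵢ this gives W = w·(dₒ − f)/f.
W = 16.36 mm × (1630.68 − 14.5) / 14.5 = 16.36 × 111.4607 ≈ 1823.497 mm = 1823.497/304.8 ft = 5.9826 ft.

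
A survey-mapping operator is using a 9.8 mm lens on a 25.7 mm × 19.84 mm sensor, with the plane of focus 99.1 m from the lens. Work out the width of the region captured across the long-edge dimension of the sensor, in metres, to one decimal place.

259.9 m

dₒ: 99.1 m = 99100 mm.
Similar triangles through the lens centre give W/dₒ = w/dᵢ; with 1/f = 1/dₒ + 1/dᵢ this gives W = w·(dₒ − f)/f.
W = 25.7 mm × (99100 − 9.8) / 9.8 = 25.7 × 10111.2449 ≈ 259858.994 mm = 259.859 m.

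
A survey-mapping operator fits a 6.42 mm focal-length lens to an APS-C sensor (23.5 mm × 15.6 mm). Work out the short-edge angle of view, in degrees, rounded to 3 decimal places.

101.086°

Angle of view α = 2·arctan(h/2f) with h = 15.6 mm and f = 6.42 mm.
h/2f = 1.21495; arctan(1.21495) ≈ 50.5430°, so α ≈ 101.0860°.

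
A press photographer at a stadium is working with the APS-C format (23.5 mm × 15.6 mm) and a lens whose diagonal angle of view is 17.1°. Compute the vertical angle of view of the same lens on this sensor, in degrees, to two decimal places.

9.51°

Sensor diagonal = √(23.5² + 15.6²) = √795.6100 ≈ 28.2066 mm.
From the diagonal AOV: f = 28.2066 / (2·tan(8.55°)) = 28.2066 / 0.30069 ≈ 93.8072 mm.
Vertical AOV = 2·arctan(15.6 / (2 × 93.8072)) = 2·arctan(0.08315) ≈ 9.5063°.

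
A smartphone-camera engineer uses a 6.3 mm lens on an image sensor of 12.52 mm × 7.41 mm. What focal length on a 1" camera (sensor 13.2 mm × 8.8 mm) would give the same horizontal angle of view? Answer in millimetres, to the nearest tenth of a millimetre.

Equal angle of view means equal width/f ratio, so f₂ = f₁ · (width₂/width₁) = 6.3 × 13.2/12.52.
f₂ = 6.3 × 1.05431 ≈ 6.642 mm.

6.6 mm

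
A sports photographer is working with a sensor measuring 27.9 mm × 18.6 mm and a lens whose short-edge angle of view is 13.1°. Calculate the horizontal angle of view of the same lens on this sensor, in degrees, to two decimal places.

19.54°

From the short-edge AOV: f = 18.6 / (2·tan(6.55°)) = 18.6 / 0.22964 ≈ 80.9966 mm.
Horizontal AOV = 2·arctan(27.9 / (2 × 80.9966)) = 2·arctan(0.17223) ≈ 19.5443°.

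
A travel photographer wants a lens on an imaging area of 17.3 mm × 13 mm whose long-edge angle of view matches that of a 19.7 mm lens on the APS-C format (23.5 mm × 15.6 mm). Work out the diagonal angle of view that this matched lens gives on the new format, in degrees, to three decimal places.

Equal long-edge AOV ⇒ f₂ = f₁ · 17.3/23.5 = 19.7 × 0.73617 ≈ 14.5026 mm.
Sensor diagonal = √(17.3² + 13²) = √468.2900 ≈ 21.6400 mm.
Diagonal AOV on the new format = 2·arctan(21.6400 / (2 × 14.5026)) = 2·arctan(0.74608) ≈ 73.4515°.

73.451°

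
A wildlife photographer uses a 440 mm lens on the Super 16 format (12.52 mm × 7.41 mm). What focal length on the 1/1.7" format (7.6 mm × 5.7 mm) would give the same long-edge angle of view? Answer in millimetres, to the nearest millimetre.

267 mm

Equal angle of view means equal width/f ratio, so f₂ = f₁ · (width₂/width₁) = 440 × 7.6/12.52.
f₂ = 440 × 0.60703 ≈ 267.093 mm.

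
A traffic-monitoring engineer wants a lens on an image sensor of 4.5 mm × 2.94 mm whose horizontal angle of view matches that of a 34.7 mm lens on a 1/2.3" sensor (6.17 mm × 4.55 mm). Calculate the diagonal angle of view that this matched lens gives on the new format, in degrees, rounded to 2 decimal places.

Equal horizontal AOV ⇒ f₂ = f₁ · 4.5/6.17 = 34.7 × 0.72934 ≈ 25.3079 mm.
Sensor diagonal = √(4.5² + 2.94²) = √28.8936 ≈ 5.3753 mm.
Diagonal AOV on the new format = 2·arctan(5.3753 / (2 × 25.3079)) = 2·arctan(0.10620) ≈ 12.1239°.

12.12°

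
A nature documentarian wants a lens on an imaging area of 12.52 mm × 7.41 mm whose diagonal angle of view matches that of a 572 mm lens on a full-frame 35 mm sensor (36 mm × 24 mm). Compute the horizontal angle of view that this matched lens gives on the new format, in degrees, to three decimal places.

3.728°

Sensor diagonal = √(36² + 24²) = √1872.0000 ≈ 43.2666 mm.
Sensor diagonal = √(12.52² + 7.41²) = √211.6585 ≈ 14.5485 mm.
Equal diagonal AOV ⇒ f₂ = f₁ · 14.5485/43.2666 = 572 × 0.33625 ≈ 192.3362 mm.
Horizontal AOV on the new format = 2·arctan(12.52 / (2 × 192.3362)) = 2·arctan(0.03255) ≈ 3.7283°.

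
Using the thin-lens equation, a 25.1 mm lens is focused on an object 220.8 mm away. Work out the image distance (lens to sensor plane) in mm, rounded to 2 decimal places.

28.32 mm

1/dᵢ = 1/f − 1/dₒ = 1/25.1 − 1/220.8 = 0.0353117 mm⁻¹.
dᵢ = 1/0.0353117 ≈ 28.3193 mm.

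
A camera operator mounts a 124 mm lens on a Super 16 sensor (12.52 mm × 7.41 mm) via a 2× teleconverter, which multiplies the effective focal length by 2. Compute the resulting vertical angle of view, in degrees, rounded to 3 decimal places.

1.712°

Effective focal length f = 124 × 2 = 248 mm.
α = 2·arctan(7.41 / (2 × 248)) = 2·arctan(0.01494) ≈ 1.7118°.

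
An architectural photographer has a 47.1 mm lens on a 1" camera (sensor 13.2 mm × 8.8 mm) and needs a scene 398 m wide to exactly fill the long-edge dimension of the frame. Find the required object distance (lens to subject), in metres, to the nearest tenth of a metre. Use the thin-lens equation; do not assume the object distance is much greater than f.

1420.2 m

W: 398 m = 398000 mm.
Magnification m = w/W = dᵢ/dₒ; combined with 1/f = 1/dₒ + 1/dᵢ this gives dₒ = f·(1 + W/w).
dₒ = 47.1 mm × (1 + 398000/13.2) = 47.1 × 30152.5152 ≈ 1420183.464 mm = 1420.18 m.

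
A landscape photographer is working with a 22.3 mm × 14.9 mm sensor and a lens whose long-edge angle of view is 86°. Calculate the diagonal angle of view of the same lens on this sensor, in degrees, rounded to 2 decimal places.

From the long-edge AOV: f = 22.3 / (2·tan(43°)) = 22.3 / 1.86503 ≈ 11.9569 mm.
Sensor diagonal = √(22.3² + 14.9²) = √719.3000 ≈ 26.8198 mm.
Diagonal AOV = 2·arctan(26.8198 / (2 × 11.9569)) = 2·arctan(1.12152) ≈ 96.5565°.

96.56°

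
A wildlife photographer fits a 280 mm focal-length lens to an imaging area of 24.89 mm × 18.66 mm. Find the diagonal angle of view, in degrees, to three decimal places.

Sensor diagonal = √(24.89² + 18.66²) = √967.7077 ≈ 31.1080 mm.
Angle of view α = 2·arctan(d/2f) with d = 31.1080 mm and f = 280 mm.
d/2f = 0.05555; arctan(0.05555) ≈ 3.1795°, so α ≈ 6.3590°.

6.359°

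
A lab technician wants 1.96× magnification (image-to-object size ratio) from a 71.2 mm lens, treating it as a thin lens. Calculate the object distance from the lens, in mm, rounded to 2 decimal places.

With m = dᵢ/dₒ and 1/f = 1/dₒ + 1/dᵢ, substituting dᵢ = m·dₒ gives 1/f = (1 + 1/m)/dₒ, hence dₒ = f·(1 + 1/m).
dₒ = 71.2 × (1 + 1/1.96) = 71.2 × 1.51020 ≈ 107.527 mm.

107.53 mm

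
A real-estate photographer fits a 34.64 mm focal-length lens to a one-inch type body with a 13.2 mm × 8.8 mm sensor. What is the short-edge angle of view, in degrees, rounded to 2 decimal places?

Angle of view α = 2·arctan(h/2f) with h = 8.8 mm and f = 34.64 mm.
h/2f = 0.12702; arctan(0.12702) ≈ 7.2390°, so α ≈ 14.4780°.

14.48°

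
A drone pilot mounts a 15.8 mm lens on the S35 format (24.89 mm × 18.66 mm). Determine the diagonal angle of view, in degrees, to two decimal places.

89.10°

Sensor diagonal = √(24.89² + 18.66²) = √967.7077 ≈ 31.1080 mm.
Angle of view α = 2·arctan(d/2f) with d = 31.1080 mm and f = 15.8 mm.
d/2f = 0.98443; arctan(0.98443) ≈ 44.5505°, so α ≈ 89.1009°.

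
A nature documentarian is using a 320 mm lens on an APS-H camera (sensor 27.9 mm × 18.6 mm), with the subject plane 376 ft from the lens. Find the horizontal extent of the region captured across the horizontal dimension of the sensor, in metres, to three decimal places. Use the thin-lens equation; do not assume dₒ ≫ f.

9.964 m

dₒ: 376 ft × 304.8 mm/ft = 114604.80 mm.
Similar triangles through the lens centre give W/dₒ = w/dᵢ; with 1/f = 1/dₒ + 1/dᵢ this gives W = w·(dₒ − f)/f.
W = 27.9 mm × (114605 − 320) / 320 = 27.9 × 357.1400 ≈ 9964.206 mm = 9.96421 m.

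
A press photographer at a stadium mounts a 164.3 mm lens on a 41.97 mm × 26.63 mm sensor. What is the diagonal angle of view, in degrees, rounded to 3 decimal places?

Sensor diagonal = √(41.97² + 26.63²) = √2470.6378 ≈ 49.7055 mm.
Angle of view α = 2·arctan(d/2f) with d = 49.7055 mm and f = 164.3 mm.
d/2f = 0.15126; arctan(0.15126) ≈ 8.6016°, so α ≈ 17.2032°.

17.203°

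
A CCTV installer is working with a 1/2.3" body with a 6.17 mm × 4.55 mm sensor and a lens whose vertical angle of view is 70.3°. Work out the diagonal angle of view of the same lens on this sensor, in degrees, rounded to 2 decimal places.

99.74°

From the vertical AOV: f = 4.55 / (2·tan(35.15°)) = 4.55 / 1.40823 ≈ 3.2310 mm.
Sensor diagonal = √(6.17² + 4.55²) = √58.7714 ≈ 7.6663 mm.
Diagonal AOV = 2·arctan(7.6663 / (2 × 3.2310)) = 2·arctan(1.18636) ≈ 99.7439°.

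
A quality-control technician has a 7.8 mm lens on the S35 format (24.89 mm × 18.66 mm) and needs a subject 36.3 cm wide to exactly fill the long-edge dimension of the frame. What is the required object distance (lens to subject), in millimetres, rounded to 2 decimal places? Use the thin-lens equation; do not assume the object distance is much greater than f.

W: 36.3 cm = 363 mm.
Magnification m = w/W = dᵢ/dₒ; combined with 1/f = 1/dₒ + 1/dᵢ this gives dₒ = f·(1 + W/w).
dₒ = 7.8 mm × (1 + 363/24.89) = 7.8 × 15.5842 ≈ 121.557 mm.

121.56 mm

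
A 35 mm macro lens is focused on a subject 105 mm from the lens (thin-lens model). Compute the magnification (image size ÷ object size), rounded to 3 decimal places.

0.500×

Thin lens: 1/f = 1/dₒ + 1/dᵢ → 1/dᵢ = 1/35 − 1/105 = 0.0190476 mm⁻¹, so dᵢ ≈ 52.5000 mm.
Magnification m = dᵢ/dₒ = 52.5000/105 ≈ 0.50000.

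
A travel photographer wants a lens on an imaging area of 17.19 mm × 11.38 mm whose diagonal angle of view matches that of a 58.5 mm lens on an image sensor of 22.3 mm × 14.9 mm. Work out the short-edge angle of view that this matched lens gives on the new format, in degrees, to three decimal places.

Sensor diagonal = √(22.3² + 14.9²) = √719.3000 ≈ 26.8198 mm.
Sensor diagonal = √(17.19² + 11.38²) = √425.0005 ≈ 20.6155 mm.
Equal diagonal AOV ⇒ f₂ = f₁ · 20.6155/26.8198 = 58.5 × 0.76867 ≈ 44.9672 mm.
Short-edge AOV on the new format = 2·arctan(11.38 / (2 × 44.9672)) = 2·arctan(0.12654) ≈ 14.4234°.

14.423°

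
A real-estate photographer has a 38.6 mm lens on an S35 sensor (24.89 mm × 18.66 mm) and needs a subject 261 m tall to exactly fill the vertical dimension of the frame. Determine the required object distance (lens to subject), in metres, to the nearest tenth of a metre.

539.9 m

W: 261 m = 261000 mm.
Magnification m = h/W = dᵢ/dₒ; combined with 1/f = 1/dₒ + 1/dᵢ this gives dₒ = f·(1 + W/h).
dₒ = 38.6 mm × (1 + 261000/18.66) = 38.6 × 13988.1383 ≈ 539942.137 mm = 539.942 m.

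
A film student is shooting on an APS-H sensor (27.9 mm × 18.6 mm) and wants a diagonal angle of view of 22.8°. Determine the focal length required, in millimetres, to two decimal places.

83.15 mm

Sensor diagonal = √(27.9² + 18.6²) = √1124.3700 ≈ 33.5316 mm.
From α = 2·arctan(d/2f) we get f = d / (2·tan(α/2)).
With d = 33.5316 mm and α/2 = 11.4°, tan(α/2) ≈ 0.20164, so f ≈ 33.5316 / 0.40327 ≈ 83.1492 mm.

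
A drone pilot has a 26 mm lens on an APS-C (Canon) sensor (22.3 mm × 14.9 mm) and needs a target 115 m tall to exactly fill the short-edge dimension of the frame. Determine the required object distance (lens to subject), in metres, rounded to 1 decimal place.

W: 115 m = 115000 mm.
Magnification m = h/W = dᵢ/dₒ; combined with 1/f = 1/dₒ + 1/dᵢ this gives dₒ = f·(1 + W/h).
dₒ = 26 mm × (1 + 115000/14.9) = 26 × 7719.1208 ≈ 200697.141 mm = 200.697 m.

200.7 m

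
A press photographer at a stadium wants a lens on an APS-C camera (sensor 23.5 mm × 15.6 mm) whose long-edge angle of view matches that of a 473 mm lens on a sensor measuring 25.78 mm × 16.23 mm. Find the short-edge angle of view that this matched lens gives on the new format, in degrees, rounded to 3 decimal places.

Equal long-edge AOV ⇒ f₂ = f₁ · 23.5/25.78 = 473 × 0.91156 ≈ 431.1676 mm.
Short-edge AOV on the new format = 2·arctan(15.6 / (2 × 431.1676)) = 2·arctan(0.01809) ≈ 2.0728°.

2.073°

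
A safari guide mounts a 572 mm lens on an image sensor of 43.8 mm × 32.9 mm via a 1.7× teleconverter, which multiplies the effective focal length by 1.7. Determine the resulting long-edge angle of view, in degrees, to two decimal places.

2.58°

Effective focal length f = 572 × 1.7 = 972.4 mm.
α = 2·arctan(43.8 / (2 × 972.4)) = 2·arctan(0.02252) ≈ 2.5803°.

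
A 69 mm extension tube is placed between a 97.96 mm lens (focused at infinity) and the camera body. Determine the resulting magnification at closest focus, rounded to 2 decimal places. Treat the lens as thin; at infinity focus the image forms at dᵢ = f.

0.70×

The tube moves the image plane from f to f + e, so dᵢ = 97.96 + 69 = 166.96 mm. Focus is achieved when 1/f = 1/dₒ + 1/dᵢ, giving dₒ = 1/(1/f − 1/(f+e)).
Magnification m = dᵢ/dₒ = (f+e)·(1/f − 1/(f+e)) = e/f = 69/97.96 ≈ 0.7044.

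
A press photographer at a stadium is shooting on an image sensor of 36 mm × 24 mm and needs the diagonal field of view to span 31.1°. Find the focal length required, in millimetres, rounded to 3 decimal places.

77.744 mm

Sensor diagonal = √(36² + 24²) = √1872.0000 ≈ 43.2666 mm.
From α = 2·arctan(d/2f) we get f = d / (2·tan(α/2)).
With d = 43.2666 mm and α/2 = 15.55°, tan(α/2) ≈ 0.27826, so f ≈ 43.2666 / 0.55653 ≈ 77.7437 mm.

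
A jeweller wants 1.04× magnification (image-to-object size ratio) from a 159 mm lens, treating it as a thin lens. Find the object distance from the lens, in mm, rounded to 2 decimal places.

311.88 mm

With m = dᵢ/dₒ and 1/f = 1/dₒ + 1/dᵢ, substituting dᵢ = m·dₒ gives 1/f = (1 + 1/m)/dₒ, hence dₒ = f·(1 + 1/m).
dₒ = 159 × (1 + 1/1.04) = 159 × 1.96154 ≈ 311.885 mm.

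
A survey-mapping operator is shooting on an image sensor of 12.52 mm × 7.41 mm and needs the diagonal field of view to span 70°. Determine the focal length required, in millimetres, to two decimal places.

Sensor diagonal = √(12.52² + 7.41²) = √211.6585 ≈ 14.5485 mm.
From α = 2·arctan(d/2f) we get f = d / (2·tan(α/2)).
With d = 14.5485 mm and α/2 = 35°, tan(α/2) ≈ 0.70021, so f ≈ 14.5485 / 1.40042 ≈ 10.3887 mm.

10.39 mm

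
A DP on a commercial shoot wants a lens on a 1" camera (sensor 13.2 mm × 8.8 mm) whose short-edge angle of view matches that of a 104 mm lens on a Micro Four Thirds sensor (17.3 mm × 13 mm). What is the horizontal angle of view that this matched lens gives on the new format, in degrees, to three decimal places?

Equal short-edge AOV ⇒ f₂ = f₁ · 8.8/13 = 104 × 0.67692 ≈ 70.4000 mm.
Horizontal AOV on the new format = 2·arctan(13.2 / (2 × 70.4000)) = 2·arctan(0.09375) ≈ 10.7117°.

10.712°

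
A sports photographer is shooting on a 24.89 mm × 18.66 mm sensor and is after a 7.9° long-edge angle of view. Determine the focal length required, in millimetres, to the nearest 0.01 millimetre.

From α = 2·arctan(w/2f) we get f = w / (2·tan(α/2)).
With w = 24.89 mm and α/2 = 3.95°, tan(α/2) ≈ 0.06905, so f ≈ 24.89 / 0.13810 ≈ 180.2319 mm.

180.23 mm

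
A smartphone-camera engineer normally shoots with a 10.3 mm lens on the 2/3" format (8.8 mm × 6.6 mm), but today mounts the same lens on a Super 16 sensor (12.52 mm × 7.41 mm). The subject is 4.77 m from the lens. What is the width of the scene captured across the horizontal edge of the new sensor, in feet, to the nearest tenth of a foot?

The focal length stays 10.3 mm; the relevant sensor dimension is now w = 12.52 mm. Object distance dₒ = 4.77 m = 4770 mm.
Thin-lens field width W = w·(dₒ − f)/f = 12.52 × (4770 − 10.3)/10.3 ≈ 5785.577 mm = 5785.577/304.8 ft = 18.9816 ft.

19.0 ft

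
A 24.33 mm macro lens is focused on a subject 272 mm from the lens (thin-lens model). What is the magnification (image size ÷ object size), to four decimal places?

0.0982×

Thin lens: 1/f = 1/dₒ + 1/dᵢ → 1/dᵢ = 1/24.33 − 1/272 = 0.0374251 mm⁻¹, so dᵢ ≈ 26.7201 mm.
Magnification m = dᵢ/dₒ = 26.7201/272 ≈ 0.09824.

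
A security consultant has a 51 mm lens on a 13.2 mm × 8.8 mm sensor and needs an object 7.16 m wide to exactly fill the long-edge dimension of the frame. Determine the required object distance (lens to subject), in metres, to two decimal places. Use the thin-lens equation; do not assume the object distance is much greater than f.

27.71 m

W: 7.16 m = 7160 mm.
Magnification m = w/W = dᵢ/dₒ; combined with 1/f = 1/dₒ + 1/dᵢ this gives dₒ = f·(1 + W/w).
dₒ = 51 mm × (1 + 7160/13.2) = 51 × 543.4242 ≈ 27714.636 mm = 27.7146 m.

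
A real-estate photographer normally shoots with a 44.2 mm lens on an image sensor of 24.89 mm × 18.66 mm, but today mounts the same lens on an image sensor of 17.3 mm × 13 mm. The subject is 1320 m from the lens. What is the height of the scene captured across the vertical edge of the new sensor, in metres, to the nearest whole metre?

388 m

The focal length stays 44.2 mm; the relevant sensor dimension is now h = 13 mm. Object distance dₒ = 1320 m = 1.32e+06 mm.
Thin-lens field height W = h·(dₒ − f)/f = 13 × (1.32e+06 − 44.2)/44.2 ≈ 388222.294 mm = 388.222 m.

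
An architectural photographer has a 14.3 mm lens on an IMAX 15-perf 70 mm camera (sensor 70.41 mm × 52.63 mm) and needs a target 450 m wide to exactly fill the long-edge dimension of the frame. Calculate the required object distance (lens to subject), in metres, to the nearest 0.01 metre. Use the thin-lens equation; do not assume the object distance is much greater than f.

W: 450 m = 450000 mm.
Magnification m = w/W = dᵢ/dₒ; combined with 1/f = 1/dₒ + 1/dᵢ this gives dₒ = f·(1 + W/w).
dₒ = 14.3 mm × (1 + 450000/70.41) = 14.3 × 6392.1376 ≈ 91407.568 mm = 91.4076 m.

91.41 m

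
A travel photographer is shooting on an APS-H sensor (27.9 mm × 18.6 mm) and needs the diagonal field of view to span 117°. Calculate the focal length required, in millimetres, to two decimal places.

Sensor diagonal = √(27.9² + 18.6²) = √1124.3700 ≈ 33.5316 mm.
From α = 2·arctan(d/2f) we get f = d / (2·tan(α/2)).
With d = 33.5316 mm and α/2 = 58.5°, tan(α/2) ≈ 1.63185, so f ≈ 33.5316 / 3.26370 ≈ 10.2741 mm.

10.27 mm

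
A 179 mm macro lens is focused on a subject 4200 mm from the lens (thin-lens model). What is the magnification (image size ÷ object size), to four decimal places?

Thin lens: 1/f = 1/dₒ + 1/dᵢ → 1/dᵢ = 1/179 − 1/4200 = 0.0053485 mm⁻¹, so dᵢ ≈ 186.9684 mm.
Magnification m = dᵢ/dₒ = 186.9684/4200 ≈ 0.04452.

0.0445×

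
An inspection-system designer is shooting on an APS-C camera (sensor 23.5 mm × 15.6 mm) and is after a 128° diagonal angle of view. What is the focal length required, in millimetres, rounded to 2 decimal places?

6.88 mm

Sensor diagonal = √(23.5² + 15.6²) = √795.6100 ≈ 28.2066 mm.
From α = 2·arctan(d/2f) we get f = d / (2·tan(α/2)).
With d = 28.2066 mm and α/2 = 64°, tan(α/2) ≈ 2.05030, so f ≈ 28.2066 / 4.10061 ≈ 6.8786 mm.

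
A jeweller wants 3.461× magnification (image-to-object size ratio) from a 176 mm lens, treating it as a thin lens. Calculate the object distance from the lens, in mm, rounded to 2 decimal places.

226.85 mm

With m = dᵢ/dₒ and 1/f = 1/dₒ + 1/dᵢ, substituting dᵢ = m·dₒ gives 1/f = (1 + 1/m)/dₒ, hence dₒ = f·(1 + 1/m).
dₒ = 176 × (1 + 1/3.461) = 176 × 1.28893 ≈ 226.852 mm.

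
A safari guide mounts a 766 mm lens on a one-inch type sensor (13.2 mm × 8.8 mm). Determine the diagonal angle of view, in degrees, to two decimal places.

Sensor diagonal = √(13.2² + 8.8²) = √251.6800 ≈ 15.8644 mm.
Angle of view α = 2·arctan(d/2f) with d = 15.8644 mm and f = 766 mm.
d/2f = 0.01036; arctan(0.01036) ≈ 0.5933°, so α ≈ 1.1866°.

1.19°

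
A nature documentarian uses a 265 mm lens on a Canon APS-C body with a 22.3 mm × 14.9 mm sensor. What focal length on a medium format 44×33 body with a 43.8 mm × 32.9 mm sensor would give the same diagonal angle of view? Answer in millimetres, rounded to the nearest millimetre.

541 mm

Sensor diagonal = √(22.3² + 14.9²) = √719.3000 ≈ 26.8198 mm.
Sensor diagonal = √(43.8² + 32.9²) = √3000.8500 ≈ 54.7800 mm.
Equal angle of view means equal diagonal/f ratio, so f₂ = f₁ · (diagonal₂/diagonal₁) = 265 × 54.7800/26.8198.
f₂ = 265 × 2.04252 ≈ 541.269 mm.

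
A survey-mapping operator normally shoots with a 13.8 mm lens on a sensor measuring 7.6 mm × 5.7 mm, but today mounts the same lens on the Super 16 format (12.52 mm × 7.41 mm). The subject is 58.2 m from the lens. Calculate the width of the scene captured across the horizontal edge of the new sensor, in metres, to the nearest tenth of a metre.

52.8 m

The focal length stays 13.8 mm; the relevant sensor dimension is now w = 12.52 mm. Object distance dₒ = 58.2 m = 58200 mm.
Thin-lens field width W = w·(dₒ − f)/f = 12.52 × (58200 − 13.8)/13.8 ≈ 52789.219 mm = 52.7892 m.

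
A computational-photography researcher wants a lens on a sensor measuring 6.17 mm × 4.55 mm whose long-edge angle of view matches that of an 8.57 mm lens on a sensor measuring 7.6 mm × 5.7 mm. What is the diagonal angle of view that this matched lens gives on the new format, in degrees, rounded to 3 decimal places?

Equal long-edge AOV ⇒ f₂ = f₁ · 6.17/7.6 = 8.57 × 0.81184 ≈ 6.9575 mm.
Sensor diagonal = √(6.17² + 4.55²) = √58.7714 ≈ 7.6663 mm.
Diagonal AOV on the new format = 2·arctan(7.6663 / (2 × 6.9575)) = 2·arctan(0.55094) ≈ 57.7038°.

57.704°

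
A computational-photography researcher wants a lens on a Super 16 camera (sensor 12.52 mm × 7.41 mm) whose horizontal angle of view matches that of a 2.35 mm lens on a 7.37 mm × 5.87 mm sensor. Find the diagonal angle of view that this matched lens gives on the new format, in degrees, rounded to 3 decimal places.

Equal horizontal AOV ⇒ f₂ = f₁ · 12.52/7.37 = 2.35 × 1.69878 ≈ 3.9921 mm.
Sensor diagonal = √(12.52² + 7.41²) = √211.6585 ≈ 14.5485 mm.
Diagonal AOV on the new format = 2·arctan(14.5485 / (2 × 3.9921)) = 2·arctan(1.82215) ≈ 122.4837°.

122.484°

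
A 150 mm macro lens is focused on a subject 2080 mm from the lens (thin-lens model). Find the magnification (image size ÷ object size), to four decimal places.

0.0777×

Thin lens: 1/f = 1/dₒ + 1/dᵢ → 1/dᵢ = 1/150 − 1/2080 = 0.0061859 mm⁻¹, so dᵢ ≈ 161.6580 mm.
Magnification m = dᵢ/dₒ = 161.6580/2080 ≈ 0.07772.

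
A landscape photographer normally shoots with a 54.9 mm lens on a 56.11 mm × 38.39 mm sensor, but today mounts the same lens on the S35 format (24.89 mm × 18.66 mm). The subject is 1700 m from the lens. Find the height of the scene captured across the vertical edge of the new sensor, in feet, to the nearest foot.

The focal length stays 54.9 mm; the relevant sensor dimension is now h = 18.66 mm. Object distance dₒ = 1700 m = 1.7e+06 mm.
Thin-lens field height W = h·(dₒ − f)/f = 18.66 × (1.7e+06 − 54.9)/54.9 ≈ 577795.548 mm = 577795.548/304.8 ft = 1895.65 ft.

1896 ft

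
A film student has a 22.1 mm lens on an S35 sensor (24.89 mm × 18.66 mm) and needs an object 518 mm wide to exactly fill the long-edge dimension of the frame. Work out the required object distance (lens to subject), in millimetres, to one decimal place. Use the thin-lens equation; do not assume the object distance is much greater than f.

Magnification m = w/W = dᵢ/dₒ; combined with 1/f = 1/dₒ + 1/dᵢ this gives dₒ = f·(1 + W/w).
dₒ = 22.1 mm × (1 + 518/24.89) = 22.1 × 21.8116 ≈ 482.036 mm.

482.0 mm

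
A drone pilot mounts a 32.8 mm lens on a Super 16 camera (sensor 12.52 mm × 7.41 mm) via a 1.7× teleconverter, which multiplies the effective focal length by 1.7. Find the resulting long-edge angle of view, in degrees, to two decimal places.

Effective focal length f = 32.8 × 1.7 = 55.76 mm.
α = 2·arctan(12.52 / (2 × 55.76)) = 2·arctan(0.11227) ≈ 12.8112°.

12.81°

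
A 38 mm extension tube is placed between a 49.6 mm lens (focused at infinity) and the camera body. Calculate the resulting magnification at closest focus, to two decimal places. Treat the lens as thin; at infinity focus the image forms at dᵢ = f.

The tube moves the image plane from f to f + e, so dᵢ = 49.6 + 38 = 87.6 mm. Focus is achieved when 1/f = 1/dₒ + 1/dᵢ, giving dₒ = 1/(1/f − 1/(f+e)).
Magnification m = dᵢ/dₒ = (f+e)·(1/f − 1/(f+e)) = e/f = 38/49.6 ≈ 0.7661.

0.77×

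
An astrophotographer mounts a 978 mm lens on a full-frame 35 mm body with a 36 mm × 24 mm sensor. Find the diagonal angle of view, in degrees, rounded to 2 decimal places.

Sensor diagonal = √(36² + 24²) = √1872.0000 ≈ 43.2666 mm.
Angle of view α = 2·arctan(d/2f) with d = 43.2666 mm and f = 978 mm.
d/2f = 0.02212; arctan(0.02212) ≈ 1.2672°, so α ≈ 2.5343°.

2.53°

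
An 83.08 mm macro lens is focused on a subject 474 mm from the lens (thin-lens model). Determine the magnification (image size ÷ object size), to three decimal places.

0.213×

Thin lens: 1/f = 1/dₒ + 1/dᵢ → 1/dᵢ = 1/83.08 − 1/474 = 0.0099269 mm⁻¹, so dᵢ ≈ 100.7365 mm.
Magnification m = dᵢ/dₒ = 100.7365/474 ≈ 0.21252.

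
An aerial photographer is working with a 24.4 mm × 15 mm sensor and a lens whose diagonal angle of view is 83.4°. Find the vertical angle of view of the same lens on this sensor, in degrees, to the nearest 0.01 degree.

50.03°

Sensor diagonal = √(24.4² + 15²) = √820.3600 ≈ 28.6419 mm.
From the diagonal AOV: f = 28.6419 / (2·tan(41.7°)) = 28.6419 / 1.78193 ≈ 16.0735 mm.
Vertical AOV = 2·arctan(15 / (2 × 16.0735)) = 2·arctan(0.46661) ≈ 50.0281°.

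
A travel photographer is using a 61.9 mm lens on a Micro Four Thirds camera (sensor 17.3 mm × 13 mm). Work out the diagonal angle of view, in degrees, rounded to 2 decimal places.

Sensor diagonal = √(17.3² + 13²) = √468.2900 ≈ 21.6400 mm.
Angle of view α = 2·arctan(d/2f) with d = 21.6400 mm and f = 61.9 mm.
d/2f = 0.17480; arctan(0.17480) ≈ 9.9150°, so α ≈ 19.8300°.

19.83°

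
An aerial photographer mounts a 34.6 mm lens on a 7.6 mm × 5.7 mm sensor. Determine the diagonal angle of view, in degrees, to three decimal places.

15.634°

Sensor diagonal = √(7.6² + 5.7²) = √90.2500 ≈ 9.5000 mm.
Angle of view α = 2·arctan(d/2f) with d = 9.5000 mm and f = 34.6 mm.
d/2f = 0.13728; arctan(0.13728) ≈ 7.8169°, so α ≈ 15.6338°.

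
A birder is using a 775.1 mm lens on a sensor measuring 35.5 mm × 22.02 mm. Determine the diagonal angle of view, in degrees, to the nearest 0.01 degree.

Sensor diagonal = √(35.5² + 22.02²) = √1745.1304 ≈ 41.7748 mm.
Angle of view α = 2·arctan(d/2f) with d = 41.7748 mm and f = 775.1 mm.
d/2f = 0.02695; arctan(0.02695) ≈ 1.5436°, so α ≈ 3.0873°.

3.09°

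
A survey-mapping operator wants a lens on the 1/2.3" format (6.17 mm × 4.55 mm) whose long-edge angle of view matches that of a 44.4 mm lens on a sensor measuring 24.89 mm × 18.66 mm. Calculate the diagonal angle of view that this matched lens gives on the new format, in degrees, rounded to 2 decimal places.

Equal long-edge AOV ⇒ f₂ = f₁ · 6.17/24.89 = 44.4 × 0.24789 ≈ 11.0063 mm.
Sensor diagonal = √(6.17² + 4.55²) = √58.7714 ≈ 7.6663 mm.
Diagonal AOV on the new format = 2·arctan(7.6663 / (2 × 11.0063)) = 2·arctan(0.34826) ≈ 38.4029°.

38.40°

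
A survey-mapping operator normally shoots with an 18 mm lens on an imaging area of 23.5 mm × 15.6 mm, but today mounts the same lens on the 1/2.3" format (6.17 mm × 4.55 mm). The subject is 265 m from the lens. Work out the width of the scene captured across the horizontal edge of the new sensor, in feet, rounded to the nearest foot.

The focal length stays 18 mm; the relevant sensor dimension is now w = 6.17 mm. Object distance dₒ = 265 m = 265000 mm.
Thin-lens field width W = w·(dₒ − f)/f = 6.17 × (265000 − 18)/18 ≈ 90829.941 mm = 90829.941/304.8 ft = 297.999 ft.

298 ft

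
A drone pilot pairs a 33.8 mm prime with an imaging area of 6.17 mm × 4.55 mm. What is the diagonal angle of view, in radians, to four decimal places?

0.2258 rad

Sensor diagonal = √(6.17² + 4.55²) = √58.7714 ≈ 7.6663 mm.
Angle of view α = 2·arctan(d/2f) with d = 7.6663 mm and f = 33.8 mm.
d/2f = 0.11341; arctan(0.11341) ≈ 0.1129 rad, so α ≈ 0.2258 rad.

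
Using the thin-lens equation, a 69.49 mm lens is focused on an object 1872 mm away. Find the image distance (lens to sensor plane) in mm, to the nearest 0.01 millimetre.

72.17 mm

1/dᵢ = 1/f − 1/dₒ = 1/69.49 − 1/1872 = 0.0138564 mm⁻¹.
dᵢ = 1/0.0138564 ≈ 72.1690 mm.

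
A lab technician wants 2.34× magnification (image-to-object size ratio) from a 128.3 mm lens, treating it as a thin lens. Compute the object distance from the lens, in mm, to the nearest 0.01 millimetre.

With m = dᵢ/dₒ and 1/f = 1/dₒ + 1/dᵢ, substituting dᵢ = m·dₒ gives 1/f = (1 + 1/m)/dₒ, hence dₒ = f·(1 + 1/m).
dₒ = 128.3 × (1 + 1/2.34) = 128.3 × 1.42735 ≈ 183.129 mm.

183.13 mm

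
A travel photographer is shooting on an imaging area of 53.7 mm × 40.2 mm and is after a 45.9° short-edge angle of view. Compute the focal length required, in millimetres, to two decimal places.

From α = 2·arctan(h/2f) we get f = h / (2·tan(α/2)).
With h = 40.2 mm and α/2 = 22.95°, tan(α/2) ≈ 0.42345, so f ≈ 40.2 / 0.84689 ≈ 47.4678 mm.

47.47 mm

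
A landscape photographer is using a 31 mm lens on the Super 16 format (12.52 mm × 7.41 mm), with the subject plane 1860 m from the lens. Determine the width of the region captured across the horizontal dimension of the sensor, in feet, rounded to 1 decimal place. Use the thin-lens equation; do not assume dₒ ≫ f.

2464.5 ft

dₒ: 1860 m = 1.86e+06 mm.
Similar triangles through the lens centre give W/dₒ = w/dᵢ; with 1/f = 1/dₒ + 1/dᵢ this gives W = w·(dₒ − f)/f.
W = 12.52 mm × (1.86e+06 − 31) / 31 = 12.52 × 59999.0000 ≈ 751187.480 mm = 751187.480/304.8 ft = 2464.53 ft.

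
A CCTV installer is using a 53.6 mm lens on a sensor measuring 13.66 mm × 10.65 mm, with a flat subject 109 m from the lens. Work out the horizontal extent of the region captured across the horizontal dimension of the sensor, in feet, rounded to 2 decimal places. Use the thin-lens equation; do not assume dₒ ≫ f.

91.09 ft

dₒ: 109 m = 109000 mm.
Similar triangles through the lens centre give W/dₒ = w/dᵢ; with 1/f = 1/dₒ + 1/dᵢ this gives W = w·(dₒ − f)/f.
W = 13.66 mm × (109000 − 53.6) / 53.6 = 13.66 × 2032.5821 ≈ 27765.071 mm = 27765.071/304.8 ft = 91.0928 ft.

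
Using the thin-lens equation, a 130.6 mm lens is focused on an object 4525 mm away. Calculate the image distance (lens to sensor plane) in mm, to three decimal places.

134.481 mm

1/dᵢ = 1/f − 1/dₒ = 1/130.6 − 1/4525 = 0.0074360 mm⁻¹.
dᵢ = 1/0.0074360 ≈ 134.4814 mm.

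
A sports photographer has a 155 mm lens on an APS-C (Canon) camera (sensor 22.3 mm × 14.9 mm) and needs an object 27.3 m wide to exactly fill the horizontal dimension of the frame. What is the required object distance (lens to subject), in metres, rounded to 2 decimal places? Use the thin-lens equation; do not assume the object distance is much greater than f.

189.91 m

W: 27.3 m = 27300 mm.
Magnification m = w/W = dᵢ/dₒ; combined with 1/f = 1/dₒ + 1/dᵢ this gives dₒ = f·(1 + W/w).
dₒ = 155 mm × (1 + 27300/22.3) = 155 × 1225.2152 ≈ 189908.363 mm = 189.908 m.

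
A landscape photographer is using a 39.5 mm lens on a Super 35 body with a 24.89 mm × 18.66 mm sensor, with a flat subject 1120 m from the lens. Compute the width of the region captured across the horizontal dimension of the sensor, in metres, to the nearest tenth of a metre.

dₒ: 1120 m = 1.12e+06 mm.
Similar triangles through the lens centre give W/dₒ = w/dᵢ; with 1/f = 1/dₒ + 1/dᵢ this gives W = w·(dₒ − f)/f.
W = 24.89 mm × (1.12e+06 − 39.5) / 39.5 = 24.89 × 28353.4304 ≈ 705716.882 mm = 705.717 m.

705.7 m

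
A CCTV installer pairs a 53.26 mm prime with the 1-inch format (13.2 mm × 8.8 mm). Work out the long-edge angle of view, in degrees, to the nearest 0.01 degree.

14.13°

Angle of view α = 2·arctan(w/2f) with w = 13.2 mm and f = 53.26 mm.
w/2f = 0.12392; arctan(0.12392) ≈ 7.0641°, so α ≈ 14.1282°.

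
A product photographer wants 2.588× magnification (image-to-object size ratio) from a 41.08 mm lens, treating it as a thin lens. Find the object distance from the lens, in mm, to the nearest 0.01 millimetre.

56.95 mm

With m = dᵢ/dₒ and 1/f = 1/dₒ + 1/dᵢ, substituting dᵢ = m·dₒ gives 1/f = (1 + 1/m)/dₒ, hence dₒ = f·(1 + 1/m).
dₒ = 41.08 × (1 + 1/2.588) = 41.08 × 1.38640 ≈ 56.953 mm.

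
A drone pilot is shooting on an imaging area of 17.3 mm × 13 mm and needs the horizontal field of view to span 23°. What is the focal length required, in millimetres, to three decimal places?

42.516 mm

From α = 2·arctan(w/2f) we get f = w / (2·tan(α/2)).
With w = 17.3 mm and α/2 = 11.5°, tan(α/2) ≈ 0.20345, so f ≈ 17.3 / 0.40690 ≈ 42.5161 mm.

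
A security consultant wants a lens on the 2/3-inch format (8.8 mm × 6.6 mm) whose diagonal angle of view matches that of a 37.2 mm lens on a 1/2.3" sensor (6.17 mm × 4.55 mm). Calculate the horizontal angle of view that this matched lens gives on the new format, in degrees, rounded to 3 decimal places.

Sensor diagonal = √(6.17² + 4.55²) = √58.7714 ≈ 7.6663 mm.
Sensor diagonal = √(8.8² + 6.6²) = √121.0000 ≈ 11.0000 mm.
Equal diagonal AOV ⇒ f₂ = f₁ · 11.0000/7.6663 = 37.2 × 1.43486 ≈ 53.3768 mm.
Horizontal AOV on the new format = 2·arctan(8.8 / (2 × 53.3768)) = 2·arctan(0.08243) ≈ 9.4248°.

9.425°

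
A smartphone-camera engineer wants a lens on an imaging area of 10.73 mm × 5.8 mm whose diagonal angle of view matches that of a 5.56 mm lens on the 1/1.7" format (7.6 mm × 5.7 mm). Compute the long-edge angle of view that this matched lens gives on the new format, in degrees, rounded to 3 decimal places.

Sensor diagonal = √(7.6² + 5.7²) = √90.2500 ≈ 9.5000 mm.
Sensor diagonal = √(10.73² + 5.8²) = √148.7729 ≈ 12.1972 mm.
Equal diagonal AOV ⇒ f₂ = f₁ · 12.1972/9.5000 = 5.56 × 1.28392 ≈ 7.1386 mm.
Long-edge AOV on the new format = 2·arctan(10.73 / (2 × 7.1386)) = 2·arctan(0.75155) ≈ 73.8532°.

73.853°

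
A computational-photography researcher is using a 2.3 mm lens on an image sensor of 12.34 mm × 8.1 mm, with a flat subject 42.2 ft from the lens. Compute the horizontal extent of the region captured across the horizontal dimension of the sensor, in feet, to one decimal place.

226.4 ft

dₒ: 42.2 ft × 304.8 mm/ft = 12862.56 mm.
Similar triangles through the lens centre give W/dₒ = w/dᵢ; with 1/f = 1/dₒ + 1/dᵢ this gives W = w·(dₒ − f)/f.
W = 12.34 mm × (12862.6 − 2.3) / 2.3 = 12.34 × 5591.4172 ≈ 68998.088 mm = 68998.088/304.8 ft = 226.372 ft.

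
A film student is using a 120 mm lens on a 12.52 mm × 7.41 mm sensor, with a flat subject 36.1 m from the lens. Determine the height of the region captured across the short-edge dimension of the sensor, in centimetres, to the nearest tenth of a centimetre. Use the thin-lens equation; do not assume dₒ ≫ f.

222.2 cm

dₒ: 36.1 m = 36100 mm.
Similar triangles through the lens centre give W/dₒ = h/dᵢ; with 1/f = 1/dₒ + 1/dᵢ this gives W = h·(dₒ − f)/f.
W = 7.41 mm × (36100 − 120) / 120 = 7.41 × 299.8333 ≈ 2221.765 mm = 222.177 cm.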